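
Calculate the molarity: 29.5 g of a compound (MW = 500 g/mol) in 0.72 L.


C = (mass / MW) / volume
C = (29.5 / 500) / 0.72
C = 0.0819 M

0.0819 M


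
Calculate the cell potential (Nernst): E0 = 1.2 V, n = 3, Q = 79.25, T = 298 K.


E = E0 - (RT/nF) * ln(Q)
E = 1.2 - (8.314 * 298 / (3 * 96485)) * ln(79.25)
E = 1.1626 V

1.1626 V


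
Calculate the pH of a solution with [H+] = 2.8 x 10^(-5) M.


pH = -log10([H+])
pH = -log10(2.8 x 10^(-5))
pH = 4.5528

4.5528


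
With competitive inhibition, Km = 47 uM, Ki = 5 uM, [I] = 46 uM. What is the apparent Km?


Km_app = Km * (1 + [I]/Ki)
Km_app = 47 * (1 + 46/5)
Km_app = 479.4 uM

479.4 uM


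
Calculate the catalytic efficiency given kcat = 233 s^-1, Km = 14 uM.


Catalytic efficiency = kcat / Km
= 233 / 14
= 16.6429 uM^-1*s^-1

16.6429 uM^-1*s^-1


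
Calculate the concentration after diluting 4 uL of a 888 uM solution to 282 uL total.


C2 = C1 * V1 / V2
C2 = 888 * 4 / 282
C2 = 12.5957 uM

12.5957 uM


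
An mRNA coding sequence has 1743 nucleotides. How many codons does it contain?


codons = nucleotides / 3
codons = 1743 / 3 = 581

581


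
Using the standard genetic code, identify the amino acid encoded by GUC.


Standard genetic code lookup.
Codon GUC -> Val

Val


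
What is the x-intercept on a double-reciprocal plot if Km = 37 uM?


x-intercept = -1/Km
= -1/37
= -0.027 1/uM

-0.027 1/uM


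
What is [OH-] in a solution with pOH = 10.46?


[OH-] = 10^(-pOH)
[OH-] = 10^(-10.46)
[OH-] = 3.467e-11 M

3.467e-11 M


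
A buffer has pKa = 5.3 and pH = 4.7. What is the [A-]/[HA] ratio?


[A-]/[HA] = 10^(pH - pKa)
= 10^(4.7 - 5.3)
= 0.2512

0.2512


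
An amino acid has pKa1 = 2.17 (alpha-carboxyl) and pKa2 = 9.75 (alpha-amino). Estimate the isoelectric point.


pI = (pKa1 + pKa2) / 2
pI = (2.17 + 9.75) / 2
pI = 5.96

5.96


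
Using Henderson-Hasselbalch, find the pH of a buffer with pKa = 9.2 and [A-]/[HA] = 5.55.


pH = pKa + log10([A-]/[HA])
pH = 9.2 + log10(5.55)
pH = 9.9443

9.9443


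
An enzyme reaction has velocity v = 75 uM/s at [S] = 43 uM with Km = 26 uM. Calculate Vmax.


Vmax = v * (Km + [S]) / [S]
Vmax = 75 * (26 + 43) / 43
Vmax = 120.3488 uM/s

120.3488 uM/s


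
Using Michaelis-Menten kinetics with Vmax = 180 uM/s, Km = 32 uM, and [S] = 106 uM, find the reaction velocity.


v = Vmax * [S] / (Km + [S])
v = 180 * 106 / (32 + 106)
v = 138.2609 uM/s

138.2609 uM/s


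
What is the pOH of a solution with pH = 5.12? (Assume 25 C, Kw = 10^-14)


pOH = 14 - pH
pOH = 14 - 5.12
pOH = 8.88

8.88


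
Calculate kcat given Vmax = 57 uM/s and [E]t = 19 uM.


kcat = Vmax / [E]t
kcat = 57 / 19
kcat = 3.0 s^-1

3.0 s^-1


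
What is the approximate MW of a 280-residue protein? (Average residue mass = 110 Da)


MW = n_residues * 110 Da
MW = 280 * 110
MW = 30800 Da

30800 Da


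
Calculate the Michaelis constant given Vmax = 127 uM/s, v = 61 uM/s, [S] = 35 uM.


Km = [S] * (Vmax - v) / v
Km = 35 * (127 - 61) / 61
Km = 37.8689 uM

37.8689 uM


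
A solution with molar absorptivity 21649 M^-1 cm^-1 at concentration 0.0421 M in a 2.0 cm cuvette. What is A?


A = epsilon * c * l
A = 21649 * 0.0421 * 2.0
A = 1822.8458

1822.8458


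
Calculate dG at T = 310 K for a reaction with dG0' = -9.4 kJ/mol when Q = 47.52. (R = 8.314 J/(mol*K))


dG = dG0' + RT * ln(Q) / 1000
dG = -9.4 + 8.314 * 310 * ln(47.52) / 1000
dG = 0.5515 kJ/mol

0.5515 kJ/mol


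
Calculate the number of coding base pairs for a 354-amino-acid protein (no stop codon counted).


Each amino acid = 1 codon = 3 bp
bp = 354 * 3 = 1062 bp

1062 bp


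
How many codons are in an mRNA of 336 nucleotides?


codons = nucleotides / 3
codons = 336 / 3 = 112

112


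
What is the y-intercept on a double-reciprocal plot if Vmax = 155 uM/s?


y-intercept = 1/Vmax
= 1/155
= 0.0065 s/uM

0.0065 s/uM


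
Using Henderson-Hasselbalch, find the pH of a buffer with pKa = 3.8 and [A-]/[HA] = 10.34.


pH = pKa + log10([A-]/[HA])
pH = 3.8 + log10(10.34)
pH = 4.8145

4.8145


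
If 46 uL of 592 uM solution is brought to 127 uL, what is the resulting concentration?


C2 = C1 * V1 / V2
C2 = 592 * 46 / 127
C2 = 214.4252 uM

214.4252 uM


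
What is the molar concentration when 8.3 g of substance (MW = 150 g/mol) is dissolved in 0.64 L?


C = (mass / MW) / volume
C = (8.3 / 150) / 0.64
C = 0.0865 M

0.0865 M


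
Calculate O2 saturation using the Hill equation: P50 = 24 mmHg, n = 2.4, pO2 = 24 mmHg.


Y = pO2^n / (P50^n + pO2^n)
Y = 24^2.4 / (24^2.4 + 24^2.4)
Y = 50.0%

50.0%


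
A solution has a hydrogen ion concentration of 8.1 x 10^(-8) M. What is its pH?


pH = -log10([H+])
pH = -log10(8.1 x 10^(-8))
pH = 7.0915

7.0915


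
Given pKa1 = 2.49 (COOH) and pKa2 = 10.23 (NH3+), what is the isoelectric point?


pI = (pKa1 + pKa2) / 2
pI = (2.49 + 10.23) / 2
pI = 6.36

6.36


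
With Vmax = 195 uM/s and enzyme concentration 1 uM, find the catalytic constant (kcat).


kcat = Vmax / [E]t
kcat = 195 / 1
kcat = 195.0 s^-1

195.0 s^-1


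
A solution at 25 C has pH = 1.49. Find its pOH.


pOH = 14 - pH
pOH = 14 - 1.49
pOH = 12.51

12.51


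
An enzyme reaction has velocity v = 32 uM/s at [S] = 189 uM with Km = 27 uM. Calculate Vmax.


Vmax = v * (Km + [S]) / [S]
Vmax = 32 * (27 + 189) / 189
Vmax = 36.5714 uM/s

36.5714 uM/s


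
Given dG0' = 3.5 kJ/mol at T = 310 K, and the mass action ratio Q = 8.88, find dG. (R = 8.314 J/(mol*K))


dG = dG0' + RT * ln(Q) / 1000
dG = 3.5 + 8.314 * 310 * ln(8.88) / 1000
dG = 9.1284 kJ/mol

9.1284 kJ/mol


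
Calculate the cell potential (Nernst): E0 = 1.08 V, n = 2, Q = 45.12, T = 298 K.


E = E0 - (RT/nF) * ln(Q)
E = 1.08 - (8.314 * 298 / (2 * 96485)) * ln(45.12)
E = 1.0311 V

1.0311 V


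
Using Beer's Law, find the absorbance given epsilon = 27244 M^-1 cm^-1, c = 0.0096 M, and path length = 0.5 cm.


A = epsilon * c * l
A = 27244 * 0.0096 * 0.5
A = 130.7712

130.7712


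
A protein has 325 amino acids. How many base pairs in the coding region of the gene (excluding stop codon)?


Each amino acid = 1 codon = 3 bp
bp = 325 * 3 = 975 bp

975 bp


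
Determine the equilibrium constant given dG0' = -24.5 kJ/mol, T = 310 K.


Keq = exp(-dG0 * 1000 / (R * T))
Keq = exp(-(-24.5) * 1000 / (8.314 * 310))
Keq = 13439.1143

13439.1143


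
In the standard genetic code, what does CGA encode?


Standard genetic code lookup.
Codon CGA -> Arg

Arg


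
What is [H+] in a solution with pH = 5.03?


[H+] = 10^(-pH)
[H+] = 10^(-5.03)
[H+] = 9.333e-06 M

9.333e-06 M


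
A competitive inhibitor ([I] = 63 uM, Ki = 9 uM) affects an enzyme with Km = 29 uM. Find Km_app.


Km_app = Km * (1 + [I]/Ki)
Km_app = 29 * (1 + 63/9)
Km_app = 232.0 uM

232.0 uM


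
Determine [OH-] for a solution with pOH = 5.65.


[OH-] = 10^(-pOH)
[OH-] = 10^(-5.65)
[OH-] = 2.239e-06 M

2.239e-06 M


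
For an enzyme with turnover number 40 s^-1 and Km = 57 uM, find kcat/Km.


Catalytic efficiency = kcat / Km
= 40 / 57
= 0.7018 uM^-1*s^-1

0.7018 uM^-1*s^-1


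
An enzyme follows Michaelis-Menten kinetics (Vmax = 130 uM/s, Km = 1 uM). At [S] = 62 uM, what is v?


v = Vmax * [S] / (Km + [S])
v = 130 * 62 / (1 + 62)
v = 127.9365 uM/s

127.9365 uM/s


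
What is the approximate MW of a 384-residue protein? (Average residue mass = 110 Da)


MW = n_residues * 110 Da
MW = 384 * 110
MW = 42240 Da

42240 Da


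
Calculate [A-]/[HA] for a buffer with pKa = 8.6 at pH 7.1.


[A-]/[HA] = 10^(pH - pKa)
= 10^(7.1 - 8.6)
= 0.0316

0.0316


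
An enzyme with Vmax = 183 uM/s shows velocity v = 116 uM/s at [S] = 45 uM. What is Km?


Km = [S] * (Vmax - v) / v
Km = 45 * (183 - 116) / 116
Km = 25.9914 uM

25.9914 uM


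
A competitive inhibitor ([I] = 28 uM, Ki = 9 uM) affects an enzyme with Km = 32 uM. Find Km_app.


Km_app = Km * (1 + [I]/Ki)
Km_app = 32 * (1 + 28/9)
Km_app = 131.5556 uM

131.5556 uM


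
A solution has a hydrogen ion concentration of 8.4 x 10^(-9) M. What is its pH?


pH = -log10([H+])
pH = -log10(8.4 x 10^(-9))
pH = 8.0757

8.0757


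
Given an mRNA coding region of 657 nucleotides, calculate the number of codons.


codons = nucleotides / 3
codons = 657 / 3 = 219

219


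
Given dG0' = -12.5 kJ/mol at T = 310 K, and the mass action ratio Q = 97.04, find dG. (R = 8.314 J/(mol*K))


dG = dG0' + RT * ln(Q) / 1000
dG = -12.5 + 8.314 * 310 * ln(97.04) / 1000
dG = -0.7084 kJ/mol

-0.7084 kJ/mol


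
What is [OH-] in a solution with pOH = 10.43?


[OH-] = 10^(-pOH)
[OH-] = 10^(-10.43)
[OH-] = 3.715e-11 M

3.715e-11 M


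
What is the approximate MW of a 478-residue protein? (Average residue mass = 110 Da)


MW = n_residues * 110 Da
MW = 478 * 110
MW = 52580 Da

52580 Da


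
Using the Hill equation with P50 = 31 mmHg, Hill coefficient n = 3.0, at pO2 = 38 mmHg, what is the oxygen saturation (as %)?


Y = pO2^n / (P50^n + pO2^n)
Y = 38^3.0 / (31^3.0 + 38^3.0)
Y = 64.81%

64.81%


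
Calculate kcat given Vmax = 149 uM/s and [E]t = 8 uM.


kcat = Vmax / [E]t
kcat = 149 / 8
kcat = 18.625 s^-1

18.625 s^-1


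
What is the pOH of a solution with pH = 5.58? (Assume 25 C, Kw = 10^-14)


pOH = 14 - pH
pOH = 14 - 5.58
pOH = 8.42

8.42


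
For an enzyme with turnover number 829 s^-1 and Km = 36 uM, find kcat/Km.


Catalytic efficiency = kcat / Km
= 829 / 36
= 23.0278 uM^-1*s^-1

23.0278 uM^-1*s^-1


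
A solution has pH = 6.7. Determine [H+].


[H+] = 10^(-pH)
[H+] = 10^(-6.7)
[H+] = 1.995e-07 M

1.995e-07 M


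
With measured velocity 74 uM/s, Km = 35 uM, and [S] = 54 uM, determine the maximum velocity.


Vmax = v * (Km + [S]) / [S]
Vmax = 74 * (35 + 54) / 54
Vmax = 121.963 uM/s

121.963 uM/s


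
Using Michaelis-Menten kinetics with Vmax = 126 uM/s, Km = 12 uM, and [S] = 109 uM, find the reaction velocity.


v = Vmax * [S] / (Km + [S])
v = 126 * 109 / (12 + 109)
v = 113.5041 uM/s

113.5041 uM/s


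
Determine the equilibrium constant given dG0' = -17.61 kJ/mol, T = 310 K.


Keq = exp(-dG0 * 1000 / (R * T))
Keq = exp(-(-17.61) * 1000 / (8.314 * 310))
Keq = 927.6235

927.6235


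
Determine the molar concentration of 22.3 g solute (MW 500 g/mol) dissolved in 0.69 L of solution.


C = (mass / MW) / volume
C = (22.3 / 500) / 0.69
C = 0.0646 M

0.0646 M


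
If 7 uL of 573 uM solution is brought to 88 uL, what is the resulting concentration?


C2 = C1 * V1 / V2
C2 = 573 * 7 / 88
C2 = 45.5795 uM

45.5795 uM


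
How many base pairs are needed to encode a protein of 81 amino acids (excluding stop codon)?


Each amino acid = 1 codon = 3 bp
bp = 81 * 3 = 243 bp

243 bp


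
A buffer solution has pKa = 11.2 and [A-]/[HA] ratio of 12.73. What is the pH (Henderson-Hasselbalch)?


pH = pKa + log10([A-]/[HA])
pH = 11.2 + log10(12.73)
pH = 12.3048

12.3048


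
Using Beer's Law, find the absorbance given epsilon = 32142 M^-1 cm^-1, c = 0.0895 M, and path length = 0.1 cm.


A = epsilon * c * l
A = 32142 * 0.0895 * 0.1
A = 287.6709

287.6709


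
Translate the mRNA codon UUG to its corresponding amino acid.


Standard genetic code lookup.
Codon UUG -> Leu

Leu


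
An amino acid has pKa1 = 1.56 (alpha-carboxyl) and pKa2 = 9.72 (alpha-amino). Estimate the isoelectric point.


pI = (pKa1 + pKa2) / 2
pI = (1.56 + 9.72) / 2
pI = 5.64

5.64


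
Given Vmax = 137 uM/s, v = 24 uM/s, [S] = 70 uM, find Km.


Km = [S] * (Vmax - v) / v
Km = 70 * (137 - 24) / 24
Km = 329.5833 uM

329.5833 uM


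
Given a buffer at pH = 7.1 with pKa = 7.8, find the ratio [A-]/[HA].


[A-]/[HA] = 10^(pH - pKa)
= 10^(7.1 - 7.8)
= 0.1995

0.1995


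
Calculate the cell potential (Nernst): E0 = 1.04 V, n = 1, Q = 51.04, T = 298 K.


E = E0 - (RT/nF) * ln(Q)
E = 1.04 - (8.314 * 298 / (1 * 96485)) * ln(51.04)
E = 0.939 V

0.939 V


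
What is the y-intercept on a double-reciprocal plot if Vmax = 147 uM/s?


y-intercept = 1/Vmax
= 1/147
= 0.0068 s/uM

0.0068 s/uM


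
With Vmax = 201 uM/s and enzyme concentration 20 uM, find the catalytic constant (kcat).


kcat = Vmax / [E]t
kcat = 201 / 20
kcat = 10.05 s^-1

10.05 s^-1


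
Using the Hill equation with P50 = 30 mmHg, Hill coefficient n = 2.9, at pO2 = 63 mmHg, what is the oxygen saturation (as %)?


Y = pO2^n / (P50^n + pO2^n)
Y = 63^2.9 / (30^2.9 + 63^2.9)
Y = 89.58%

89.58%


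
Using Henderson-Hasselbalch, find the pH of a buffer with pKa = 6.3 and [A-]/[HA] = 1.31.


pH = pKa + log10([A-]/[HA])
pH = 6.3 + log10(1.31)
pH = 6.4173

6.4173


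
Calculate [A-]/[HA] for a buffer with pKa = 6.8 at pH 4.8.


[A-]/[HA] = 10^(pH - pKa)
= 10^(4.8 - 6.8)
= 0.01

0.01


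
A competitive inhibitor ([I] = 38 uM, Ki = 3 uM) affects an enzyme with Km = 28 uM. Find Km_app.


Km_app = Km * (1 + [I]/Ki)
Km_app = 28 * (1 + 38/3)
Km_app = 382.6667 uM

382.6667 uM


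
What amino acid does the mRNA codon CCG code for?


Standard genetic code lookup.
Codon CCG -> Pro

Pro


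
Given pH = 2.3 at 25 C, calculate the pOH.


pOH = 14 - pH
pOH = 14 - 2.3
pOH = 11.7

11.7


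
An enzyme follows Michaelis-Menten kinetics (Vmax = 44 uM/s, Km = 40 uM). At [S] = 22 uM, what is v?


v = Vmax * [S] / (Km + [S])
v = 44 * 22 / (40 + 22)
v = 15.6129 uM/s

15.6129 uM/s


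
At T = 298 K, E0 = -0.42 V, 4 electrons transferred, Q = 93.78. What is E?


E = E0 - (RT/nF) * ln(Q)
E = -0.42 - (8.314 * 298 / (4 * 96485)) * ln(93.78)
E = -0.4492 V

-0.4492 V


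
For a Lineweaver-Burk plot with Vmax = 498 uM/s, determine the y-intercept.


y-intercept = 1/Vmax
= 1/498
= 0.002 s/uM

0.002 s/uM


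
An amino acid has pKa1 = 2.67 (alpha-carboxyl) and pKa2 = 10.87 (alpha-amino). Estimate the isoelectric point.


pI = (pKa1 + pKa2) / 2
pI = (2.67 + 10.87) / 2
pI = 6.77

6.77


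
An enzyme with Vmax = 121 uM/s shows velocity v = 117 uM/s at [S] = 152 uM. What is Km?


Km = [S] * (Vmax - v) / v
Km = 152 * (121 - 117) / 117
Km = 5.1966 uM

5.1966 uM


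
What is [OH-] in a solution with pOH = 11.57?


[OH-] = 10^(-pOH)
[OH-] = 10^(-11.57)
[OH-] = 2.692e-12 M

2.692e-12 M


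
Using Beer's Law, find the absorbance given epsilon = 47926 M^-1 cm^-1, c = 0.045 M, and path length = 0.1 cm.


A = epsilon * c * l
A = 47926 * 0.045 * 0.1
A = 215.667

215.667


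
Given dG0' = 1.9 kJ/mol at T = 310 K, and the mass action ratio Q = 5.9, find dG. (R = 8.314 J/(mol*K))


dG = dG0' + RT * ln(Q) / 1000
dG = 1.9 + 8.314 * 310 * ln(5.9) / 1000
dG = 6.4747 kJ/mol

6.4747 kJ/mol


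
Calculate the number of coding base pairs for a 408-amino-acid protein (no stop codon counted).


Each amino acid = 1 codon = 3 bp
bp = 408 * 3 = 1224 bp

1224 bp


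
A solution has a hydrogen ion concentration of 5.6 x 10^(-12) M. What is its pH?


pH = -log10([H+])
pH = -log10(5.6 x 10^(-12))
pH = 11.2518

11.2518


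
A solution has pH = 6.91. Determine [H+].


[H+] = 10^(-pH)
[H+] = 10^(-6.91)
[H+] = 1.230e-07 M

1.230e-07 M


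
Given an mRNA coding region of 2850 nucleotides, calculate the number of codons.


codons = nucleotides / 3
codons = 2850 / 3 = 950

950


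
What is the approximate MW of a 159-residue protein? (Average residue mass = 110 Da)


MW = n_residues * 110 Da
MW = 159 * 110
MW = 17490 Da

17490 Da


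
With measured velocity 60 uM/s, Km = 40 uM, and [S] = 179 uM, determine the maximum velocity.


Vmax = v * (Km + [S]) / [S]
Vmax = 60 * (40 + 179) / 179
Vmax = 73.4078 uM/s

73.4078 uM/s


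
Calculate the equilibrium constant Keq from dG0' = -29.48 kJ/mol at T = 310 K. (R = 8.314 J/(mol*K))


Keq = exp(-dG0 * 1000 / (R * T))
Keq = exp(-(-29.48) * 1000 / (8.314 * 310))
Keq = 92795.1273

92795.1273


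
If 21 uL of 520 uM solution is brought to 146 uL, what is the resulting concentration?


C2 = C1 * V1 / V2
C2 = 520 * 21 / 146
C2 = 74.7945 uM

74.7945 uM


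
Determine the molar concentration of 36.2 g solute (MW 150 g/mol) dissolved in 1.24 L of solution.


C = (mass / MW) / volume
C = (36.2 / 150) / 1.24
C = 0.1946 M

0.1946 M


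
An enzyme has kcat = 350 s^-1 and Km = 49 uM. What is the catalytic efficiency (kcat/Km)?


Catalytic efficiency = kcat / Km
= 350 / 49
= 7.1429 uM^-1*s^-1

7.1429 uM^-1*s^-1


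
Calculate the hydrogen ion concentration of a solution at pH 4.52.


[H+] = 10^(-pH)
[H+] = 10^(-4.52)
[H+] = 3.020e-05 M

3.020e-05 M


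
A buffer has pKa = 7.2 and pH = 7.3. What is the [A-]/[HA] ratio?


[A-]/[HA] = 10^(pH - pKa)
= 10^(7.3 - 7.2)
= 1.2589

1.2589


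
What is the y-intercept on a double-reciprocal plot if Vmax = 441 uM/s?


y-intercept = 1/Vmax
= 1/441
= 0.0023 s/uM

0.0023 s/uM


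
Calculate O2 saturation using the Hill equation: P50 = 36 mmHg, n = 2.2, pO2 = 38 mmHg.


Y = pO2^n / (P50^n + pO2^n)
Y = 38^2.2 / (36^2.2 + 38^2.2)
Y = 52.97%

52.97%


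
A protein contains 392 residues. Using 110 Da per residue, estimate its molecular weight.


MW = n_residues * 110 Da
MW = 392 * 110
MW = 43120 Da

43120 Da


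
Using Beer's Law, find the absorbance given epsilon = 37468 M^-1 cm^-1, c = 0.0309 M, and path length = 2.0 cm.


A = epsilon * c * l
A = 37468 * 0.0309 * 2.0
A = 2315.5224

2315.5224


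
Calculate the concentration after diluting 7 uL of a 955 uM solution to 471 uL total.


C2 = C1 * V1 / V2
C2 = 955 * 7 / 471
C2 = 14.1932 uM

14.1932 uM


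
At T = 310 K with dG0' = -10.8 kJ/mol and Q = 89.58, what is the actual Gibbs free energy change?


dG = dG0' + RT * ln(Q) / 1000
dG = -10.8 + 8.314 * 310 * ln(89.58) / 1000
dG = 0.7855 kJ/mol

0.7855 kJ/mol


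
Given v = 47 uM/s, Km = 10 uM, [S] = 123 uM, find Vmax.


Vmax = v * (Km + [S]) / [S]
Vmax = 47 * (10 + 123) / 123
Vmax = 50.8211 uM/s

50.8211 uM/s


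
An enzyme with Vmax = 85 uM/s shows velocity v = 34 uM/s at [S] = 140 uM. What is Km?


Km = [S] * (Vmax - v) / v
Km = 140 * (85 - 34) / 34
Km = 210.0 uM

210.0 uM


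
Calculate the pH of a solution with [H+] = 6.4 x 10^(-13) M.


pH = -log10([H+])
pH = -log10(6.4 x 10^(-13))
pH = 12.1938

12.1938


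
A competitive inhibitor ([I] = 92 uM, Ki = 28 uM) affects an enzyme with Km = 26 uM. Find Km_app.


Km_app = Km * (1 + [I]/Ki)
Km_app = 26 * (1 + 92/28)
Km_app = 111.4286 uM

111.4286 uM


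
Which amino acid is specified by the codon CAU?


Standard genetic code lookup.
Codon CAU -> His

His


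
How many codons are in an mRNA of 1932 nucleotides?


codons = nucleotides / 3
codons = 1932 / 3 = 644

644


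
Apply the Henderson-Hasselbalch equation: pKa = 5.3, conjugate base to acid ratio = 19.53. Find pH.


pH = pKa + log10([A-]/[HA])
pH = 5.3 + log10(19.53)
pH = 6.5907

6.5907


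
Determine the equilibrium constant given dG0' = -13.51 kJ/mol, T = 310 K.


Keq = exp(-dG0 * 1000 / (R * T))
Keq = exp(-(-13.51) * 1000 / (8.314 * 310))
Keq = 189.0173

189.0173


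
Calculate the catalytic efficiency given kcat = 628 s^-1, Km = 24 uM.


Catalytic efficiency = kcat / Km
= 628 / 24
= 26.1667 uM^-1*s^-1

26.1667 uM^-1*s^-1


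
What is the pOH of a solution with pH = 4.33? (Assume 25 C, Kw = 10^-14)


pOH = 14 - pH
pOH = 14 - 4.33
pOH = 9.67

9.67


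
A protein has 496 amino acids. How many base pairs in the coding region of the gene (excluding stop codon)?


Each amino acid = 1 codon = 3 bp
bp = 496 * 3 = 1488 bp

1488 bp


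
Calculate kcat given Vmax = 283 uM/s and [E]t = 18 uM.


kcat = Vmax / [E]t
kcat = 283 / 18
kcat = 15.7222 s^-1

15.7222 s^-1


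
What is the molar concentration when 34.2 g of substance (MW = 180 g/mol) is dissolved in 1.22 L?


C = (mass / MW) / volume
C = (34.2 / 180) / 1.22
C = 0.1557 M

0.1557 M


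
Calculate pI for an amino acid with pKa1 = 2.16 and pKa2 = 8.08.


pI = (pKa1 + pKa2) / 2
pI = (2.16 + 8.08) / 2
pI = 5.12

5.12


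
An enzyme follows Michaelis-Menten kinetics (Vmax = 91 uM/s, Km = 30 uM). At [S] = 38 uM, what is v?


v = Vmax * [S] / (Km + [S])
v = 91 * 38 / (30 + 38)
v = 50.8529 uM/s

50.8529 uM/s


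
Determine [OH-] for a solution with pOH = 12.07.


[OH-] = 10^(-pOH)
[OH-] = 10^(-12.07)
[OH-] = 8.511e-13 M

8.511e-13 M


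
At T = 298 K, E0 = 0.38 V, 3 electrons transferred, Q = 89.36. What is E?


E = E0 - (RT/nF) * ln(Q)
E = 0.38 - (8.314 * 298 / (3 * 96485)) * ln(89.36)
E = 0.3415 V

0.3415 V


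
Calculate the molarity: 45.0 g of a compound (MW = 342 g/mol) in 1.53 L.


C = (mass / MW) / volume
C = (45.0 / 342) / 1.53
C = 0.086 M

0.086 M


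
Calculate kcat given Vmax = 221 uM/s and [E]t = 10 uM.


kcat = Vmax / [E]t
kcat = 221 / 10
kcat = 22.1 s^-1

22.1 s^-1


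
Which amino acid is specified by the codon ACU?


Standard genetic code lookup.
Codon ACU -> Thr

Thr


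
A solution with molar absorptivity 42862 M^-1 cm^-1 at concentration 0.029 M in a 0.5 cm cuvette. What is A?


A = epsilon * c * l
A = 42862 * 0.029 * 0.5
A = 621.499

621.499


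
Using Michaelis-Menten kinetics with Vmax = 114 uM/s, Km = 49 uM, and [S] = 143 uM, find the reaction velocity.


v = Vmax * [S] / (Km + [S])
v = 114 * 143 / (49 + 143)
v = 84.9062 uM/s

84.9062 uM/s


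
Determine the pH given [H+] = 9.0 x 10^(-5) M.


pH = -log10([H+])
pH = -log10(9.0 x 10^(-5))
pH = 4.0458

4.0458


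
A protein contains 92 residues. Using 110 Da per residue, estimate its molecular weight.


MW = n_residues * 110 Da
MW = 92 * 110
MW = 10120 Da

10120 Da


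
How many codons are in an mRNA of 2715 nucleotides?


codons = nucleotides / 3
codons = 2715 / 3 = 905

905


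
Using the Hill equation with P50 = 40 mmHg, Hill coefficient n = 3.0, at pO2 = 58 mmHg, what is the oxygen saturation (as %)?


Y = pO2^n / (P50^n + pO2^n)
Y = 58^3.0 / (40^3.0 + 58^3.0)
Y = 75.3%

75.3%


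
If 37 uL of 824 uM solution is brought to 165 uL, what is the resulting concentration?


C2 = C1 * V1 / V2
C2 = 824 * 37 / 165
C2 = 184.7758 uM

184.7758 uM


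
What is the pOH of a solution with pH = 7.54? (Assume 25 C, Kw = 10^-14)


pOH = 14 - pH
pOH = 14 - 7.54
pOH = 6.46

6.46


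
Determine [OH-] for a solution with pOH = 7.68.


[OH-] = 10^(-pOH)
[OH-] = 10^(-7.68)
[OH-] = 2.089e-08 M

2.089e-08 M


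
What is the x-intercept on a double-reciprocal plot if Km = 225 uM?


x-intercept = -1/Km
= -1/225
= -0.0044 1/uM

-0.0044 1/uM


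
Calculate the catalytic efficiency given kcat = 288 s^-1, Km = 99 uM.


Catalytic efficiency = kcat / Km
= 288 / 99
= 2.9091 uM^-1*s^-1

2.9091 uM^-1*s^-1


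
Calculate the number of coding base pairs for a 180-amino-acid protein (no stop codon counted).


Each amino acid = 1 codon = 3 bp
bp = 180 * 3 = 540 bp

540 bp


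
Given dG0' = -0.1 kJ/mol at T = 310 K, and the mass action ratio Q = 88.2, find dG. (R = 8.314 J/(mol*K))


dG = dG0' + RT * ln(Q) / 1000
dG = -0.1 + 8.314 * 310 * ln(88.2) / 1000
dG = 11.4455 kJ/mol

11.4455 kJ/mol


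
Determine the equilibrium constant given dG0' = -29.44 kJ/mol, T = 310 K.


Keq = exp(-dG0 * 1000 / (R * T))
Keq = exp(-(-29.44) * 1000 / (8.314 * 310))
Keq = 91366.0764

91366.0764


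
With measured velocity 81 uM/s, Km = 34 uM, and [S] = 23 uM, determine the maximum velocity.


Vmax = v * (Km + [S]) / [S]
Vmax = 81 * (34 + 23) / 23
Vmax = 200.7391 uM/s

200.7391 uM/s


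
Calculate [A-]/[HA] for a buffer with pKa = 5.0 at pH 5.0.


[A-]/[HA] = 10^(pH - pKa)
= 10^(5.0 - 5.0)
= 1.0

1.0


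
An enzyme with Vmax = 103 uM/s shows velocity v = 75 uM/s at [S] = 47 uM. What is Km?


Km = [S] * (Vmax - v) / v
Km = 47 * (103 - 75) / 75
Km = 17.5467 uM

17.5467 uM


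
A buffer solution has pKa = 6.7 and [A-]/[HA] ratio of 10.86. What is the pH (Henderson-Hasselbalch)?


pH = pKa + log10([A-]/[HA])
pH = 6.7 + log10(10.86)
pH = 7.7358

7.7358


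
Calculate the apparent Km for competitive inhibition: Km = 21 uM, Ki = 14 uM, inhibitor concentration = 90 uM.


Km_app = Km * (1 + [I]/Ki)
Km_app = 21 * (1 + 90/14)
Km_app = 156.0 uM

156.0 uM


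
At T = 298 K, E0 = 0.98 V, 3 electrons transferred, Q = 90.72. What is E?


E = E0 - (RT/nF) * ln(Q)
E = 0.98 - (8.314 * 298 / (3 * 96485)) * ln(90.72)
E = 0.9414 V

0.9414 V


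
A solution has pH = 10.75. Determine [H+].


[H+] = 10^(-pH)
[H+] = 10^(-10.75)
[H+] = 1.778e-11 M

1.778e-11 M


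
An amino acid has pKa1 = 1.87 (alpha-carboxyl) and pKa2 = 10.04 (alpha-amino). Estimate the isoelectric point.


pI = (pKa1 + pKa2) / 2
pI = (1.87 + 10.04) / 2
pI = 5.955

5.955


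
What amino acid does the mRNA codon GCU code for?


Standard genetic code lookup.
Codon GCU -> Ala

Ala


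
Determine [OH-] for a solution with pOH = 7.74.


[OH-] = 10^(-pOH)
[OH-] = 10^(-7.74)
[OH-] = 1.820e-08 M

1.820e-08 M


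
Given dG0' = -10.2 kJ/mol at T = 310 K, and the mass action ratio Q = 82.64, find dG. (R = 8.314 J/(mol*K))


dG = dG0' + RT * ln(Q) / 1000
dG = -10.2 + 8.314 * 310 * ln(82.64) / 1000
dG = 1.1777 kJ/mol

1.1777 kJ/mol


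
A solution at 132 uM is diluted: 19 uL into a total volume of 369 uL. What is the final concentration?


C2 = C1 * V1 / V2
C2 = 132 * 19 / 369
C2 = 6.7967 uM

6.7967 uM


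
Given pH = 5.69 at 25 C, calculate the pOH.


pOH = 14 - pH
pOH = 14 - 5.69
pOH = 8.31

8.31


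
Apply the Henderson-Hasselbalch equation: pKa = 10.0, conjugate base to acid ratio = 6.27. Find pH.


pH = pKa + log10([A-]/[HA])
pH = 10.0 + log10(6.27)
pH = 10.7973

10.7973


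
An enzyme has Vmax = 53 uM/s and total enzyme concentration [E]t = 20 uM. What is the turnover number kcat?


kcat = Vmax / [E]t
kcat = 53 / 20
kcat = 2.65 s^-1

2.65 s^-1


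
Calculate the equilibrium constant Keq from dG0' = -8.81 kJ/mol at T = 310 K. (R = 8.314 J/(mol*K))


Keq = exp(-dG0 * 1000 / (R * T))
Keq = exp(-(-8.81) * 1000 / (8.314 * 310))
Keq = 30.5161

30.5161


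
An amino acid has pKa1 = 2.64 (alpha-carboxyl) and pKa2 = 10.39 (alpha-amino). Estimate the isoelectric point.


pI = (pKa1 + pKa2) / 2
pI = (2.64 + 10.39) / 2
pI = 6.515

6.515


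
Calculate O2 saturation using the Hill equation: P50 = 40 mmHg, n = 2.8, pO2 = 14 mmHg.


Y = pO2^n / (P50^n + pO2^n)
Y = 14^2.8 / (40^2.8 + 14^2.8)
Y = 5.02%

5.02%


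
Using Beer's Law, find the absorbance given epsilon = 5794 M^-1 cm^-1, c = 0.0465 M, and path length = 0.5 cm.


A = epsilon * c * l
A = 5794 * 0.0465 * 0.5
A = 134.7105

134.7105


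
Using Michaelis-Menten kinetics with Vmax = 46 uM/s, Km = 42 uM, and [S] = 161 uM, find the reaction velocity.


v = Vmax * [S] / (Km + [S])
v = 46 * 161 / (42 + 161)
v = 36.4828 uM/s

36.4828 uM/s


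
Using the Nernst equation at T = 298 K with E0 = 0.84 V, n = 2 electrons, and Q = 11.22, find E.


E = E0 - (RT/nF) * ln(Q)
E = 0.84 - (8.314 * 298 / (2 * 96485)) * ln(11.22)
E = 0.809 V

0.809 V


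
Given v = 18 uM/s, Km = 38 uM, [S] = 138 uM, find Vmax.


Vmax = v * (Km + [S]) / [S]
Vmax = 18 * (38 + 138) / 138
Vmax = 22.9565 uM/s

22.9565 uM/s


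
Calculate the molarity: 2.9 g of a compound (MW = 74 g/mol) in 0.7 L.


C = (mass / MW) / volume
C = (2.9 / 74) / 0.7
C = 0.056 M

0.056 M


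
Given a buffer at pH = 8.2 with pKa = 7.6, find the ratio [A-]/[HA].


[A-]/[HA] = 10^(pH - pKa)
= 10^(8.2 - 7.6)
= 3.9811

3.9811


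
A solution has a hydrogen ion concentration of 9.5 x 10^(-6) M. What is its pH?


pH = -log10([H+])
pH = -log10(9.5 x 10^(-6))
pH = 5.0223

5.0223


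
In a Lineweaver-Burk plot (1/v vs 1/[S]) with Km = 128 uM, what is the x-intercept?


x-intercept = -1/Km
= -1/128
= -0.0078 1/uM

-0.0078 1/uM


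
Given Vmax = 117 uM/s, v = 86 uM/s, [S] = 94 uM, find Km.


Km = [S] * (Vmax - v) / v
Km = 94 * (117 - 86) / 86
Km = 33.8837 uM

33.8837 uM


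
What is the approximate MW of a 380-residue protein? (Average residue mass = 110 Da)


MW = n_residues * 110 Da
MW = 380 * 110
MW = 41800 Da

41800 Da


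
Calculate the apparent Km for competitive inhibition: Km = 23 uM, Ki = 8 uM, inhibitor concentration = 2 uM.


Km_app = Km * (1 + [I]/Ki)
Km_app = 23 * (1 + 2/8)
Km_app = 28.75 uM

28.75 uM


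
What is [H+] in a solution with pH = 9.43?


[H+] = 10^(-pH)
[H+] = 10^(-9.43)
[H+] = 3.715e-10 M

3.715e-10 M


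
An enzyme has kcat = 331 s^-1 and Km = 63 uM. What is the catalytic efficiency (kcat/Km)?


Catalytic efficiency = kcat / Km
= 331 / 63
= 5.254 uM^-1*s^-1

5.254 uM^-1*s^-1


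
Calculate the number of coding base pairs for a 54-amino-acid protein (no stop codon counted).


Each amino acid = 1 codon = 3 bp
bp = 54 * 3 = 162 bp

162 bp


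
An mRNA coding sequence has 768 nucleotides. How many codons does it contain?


codons = nucleotides / 3
codons = 768 / 3 = 256

256


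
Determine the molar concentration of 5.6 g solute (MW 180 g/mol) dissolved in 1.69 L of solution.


C = (mass / MW) / volume
C = (5.6 / 180) / 1.69
C = 0.0184 M

0.0184 M


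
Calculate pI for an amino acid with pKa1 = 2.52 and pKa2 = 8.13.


pI = (pKa1 + pKa2) / 2
pI = (2.52 + 8.13) / 2
pI = 5.325

5.325


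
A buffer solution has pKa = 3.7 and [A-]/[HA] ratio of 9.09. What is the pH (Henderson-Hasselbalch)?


pH = pKa + log10([A-]/[HA])
pH = 3.7 + log10(9.09)
pH = 4.6586

4.6586


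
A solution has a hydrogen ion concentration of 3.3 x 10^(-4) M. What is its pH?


pH = -log10([H+])
pH = -log10(3.3 x 10^(-4))
pH = 3.4815

3.4815


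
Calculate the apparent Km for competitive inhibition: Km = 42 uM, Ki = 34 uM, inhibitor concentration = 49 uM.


Km_app = Km * (1 + [I]/Ki)
Km_app = 42 * (1 + 49/34)
Km_app = 102.5294 uM

102.5294 uM


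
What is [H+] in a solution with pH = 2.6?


[H+] = 10^(-pH)
[H+] = 10^(-2.6)
[H+] = 0.0025 M

0.0025 M


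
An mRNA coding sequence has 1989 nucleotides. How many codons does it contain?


codons = nucleotides / 3
codons = 1989 / 3 = 663

663


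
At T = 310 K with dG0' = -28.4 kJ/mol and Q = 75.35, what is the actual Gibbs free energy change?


dG = dG0' + RT * ln(Q) / 1000
dG = -28.4 + 8.314 * 310 * ln(75.35) / 1000
dG = -17.2604 kJ/mol

-17.2604 kJ/mol


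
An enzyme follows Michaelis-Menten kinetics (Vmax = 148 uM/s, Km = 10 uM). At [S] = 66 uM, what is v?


v = Vmax * [S] / (Km + [S])
v = 148 * 66 / (10 + 66)
v = 128.5263 uM/s

128.5263 uM/s


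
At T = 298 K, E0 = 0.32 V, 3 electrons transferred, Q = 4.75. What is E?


E = E0 - (RT/nF) * ln(Q)
E = 0.32 - (8.314 * 298 / (3 * 96485)) * ln(4.75)
E = 0.3067 V

0.3067 V


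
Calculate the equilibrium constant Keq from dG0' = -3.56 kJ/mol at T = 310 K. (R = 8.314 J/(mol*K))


Keq = exp(-dG0 * 1000 / (R * T))
Keq = exp(-(-3.56) * 1000 / (8.314 * 310))
Keq = 3.9799

3.9799


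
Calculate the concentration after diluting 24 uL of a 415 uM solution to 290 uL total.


C2 = C1 * V1 / V2
C2 = 415 * 24 / 290
C2 = 34.3448 uM

34.3448 uM


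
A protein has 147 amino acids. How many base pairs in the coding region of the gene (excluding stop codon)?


Each amino acid = 1 codon = 3 bp
bp = 147 * 3 = 441 bp

441 bp


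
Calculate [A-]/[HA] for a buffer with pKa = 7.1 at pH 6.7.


[A-]/[HA] = 10^(pH - pKa)
= 10^(6.7 - 7.1)
= 0.3981

0.3981


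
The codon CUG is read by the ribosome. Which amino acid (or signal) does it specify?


Standard genetic code lookup.
Codon CUG -> Leu

Leu


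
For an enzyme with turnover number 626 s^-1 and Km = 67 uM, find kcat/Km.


Catalytic efficiency = kcat / Km
= 626 / 67
= 9.3433 uM^-1*s^-1

9.3433 uM^-1*s^-1


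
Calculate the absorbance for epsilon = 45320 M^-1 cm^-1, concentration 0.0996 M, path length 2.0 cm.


A = epsilon * c * l
A = 45320 * 0.0996 * 2.0
A = 9027.744

9027.744


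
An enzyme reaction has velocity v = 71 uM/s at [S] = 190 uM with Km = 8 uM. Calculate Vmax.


Vmax = v * (Km + [S]) / [S]
Vmax = 71 * (8 + 190) / 190
Vmax = 73.9895 uM/s

73.9895 uM/s


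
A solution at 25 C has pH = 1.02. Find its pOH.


pOH = 14 - pH
pOH = 14 - 1.02
pOH = 12.98

12.98


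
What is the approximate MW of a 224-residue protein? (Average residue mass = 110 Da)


MW = n_residues * 110 Da
MW = 224 * 110
MW = 24640 Da

24640 Da


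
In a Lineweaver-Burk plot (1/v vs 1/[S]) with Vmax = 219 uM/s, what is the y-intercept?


y-intercept = 1/Vmax
= 1/219
= 0.0046 s/uM

0.0046 s/uM


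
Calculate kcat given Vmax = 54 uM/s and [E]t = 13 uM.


kcat = Vmax / [E]t
kcat = 54 / 13
kcat = 4.1538 s^-1

4.1538 s^-1


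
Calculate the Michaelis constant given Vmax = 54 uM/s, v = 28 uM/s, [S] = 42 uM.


Km = [S] * (Vmax - v) / v
Km = 42 * (54 - 28) / 28
Km = 39.0 uM

39.0 uM


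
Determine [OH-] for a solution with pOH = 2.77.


[OH-] = 10^(-pOH)
[OH-] = 10^(-2.77)
[OH-] = 0.0017 M

0.0017 M


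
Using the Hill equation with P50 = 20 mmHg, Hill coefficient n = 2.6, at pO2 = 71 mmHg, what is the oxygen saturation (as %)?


Y = pO2^n / (P50^n + pO2^n)
Y = 71^2.6 / (20^2.6 + 71^2.6)
Y = 96.42%

96.42%


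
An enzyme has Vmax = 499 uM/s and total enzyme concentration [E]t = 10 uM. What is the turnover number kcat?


kcat = Vmax / [E]t
kcat = 499 / 10
kcat = 49.9 s^-1

49.9 s^-1


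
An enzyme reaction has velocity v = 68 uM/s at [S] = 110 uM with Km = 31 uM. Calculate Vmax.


Vmax = v * (Km + [S]) / [S]
Vmax = 68 * (31 + 110) / 110
Vmax = 87.1636 uM/s

87.1636 uM/s


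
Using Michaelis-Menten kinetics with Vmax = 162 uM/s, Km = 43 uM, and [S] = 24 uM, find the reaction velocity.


v = Vmax * [S] / (Km + [S])
v = 162 * 24 / (43 + 24)
v = 58.0299 uM/s

58.0299 uM/s


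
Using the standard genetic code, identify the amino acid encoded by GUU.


Standard genetic code lookup.
Codon GUU -> Val

Val


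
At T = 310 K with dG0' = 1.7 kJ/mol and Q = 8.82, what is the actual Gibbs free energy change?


dG = dG0' + RT * ln(Q) / 1000
dG = 1.7 + 8.314 * 310 * ln(8.82) / 1000
dG = 7.3109 kJ/mol

7.3109 kJ/mol


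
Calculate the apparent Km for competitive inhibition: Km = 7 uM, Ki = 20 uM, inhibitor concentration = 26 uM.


Km_app = Km * (1 + [I]/Ki)
Km_app = 7 * (1 + 26/20)
Km_app = 16.1 uM

16.1 uM


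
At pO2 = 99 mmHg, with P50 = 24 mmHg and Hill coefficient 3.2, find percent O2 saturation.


Y = pO2^n / (P50^n + pO2^n)
Y = 99^3.2 / (24^3.2 + 99^3.2)
Y = 98.94%

98.94%


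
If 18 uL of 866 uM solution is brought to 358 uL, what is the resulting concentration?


C2 = C1 * V1 / V2
C2 = 866 * 18 / 358
C2 = 43.5419 uM

43.5419 uM


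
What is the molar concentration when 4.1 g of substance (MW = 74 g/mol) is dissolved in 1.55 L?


C = (mass / MW) / volume
C = (4.1 / 74) / 1.55
C = 0.0357 M

0.0357 M


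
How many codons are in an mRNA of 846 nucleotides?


codons = nucleotides / 3
codons = 846 / 3 = 282

282


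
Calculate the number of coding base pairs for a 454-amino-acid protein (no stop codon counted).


Each amino acid = 1 codon = 3 bp
bp = 454 * 3 = 1362 bp

1362 bp


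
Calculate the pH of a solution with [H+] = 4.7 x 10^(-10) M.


pH = -log10([H+])
pH = -log10(4.7 x 10^(-10))
pH = 9.3279

9.3279


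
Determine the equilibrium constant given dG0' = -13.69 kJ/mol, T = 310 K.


Keq = exp(-dG0 * 1000 / (R * T))
Keq = exp(-(-13.69) * 1000 / (8.314 * 310))
Keq = 202.69

202.69


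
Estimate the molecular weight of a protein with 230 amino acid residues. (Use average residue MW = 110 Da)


MW = n_residues * 110 Da
MW = 230 * 110
MW = 25300 Da

25300 Da


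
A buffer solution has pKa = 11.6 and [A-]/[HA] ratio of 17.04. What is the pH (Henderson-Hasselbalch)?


pH = pKa + log10([A-]/[HA])
pH = 11.6 + log10(17.04)
pH = 12.8315

12.8315


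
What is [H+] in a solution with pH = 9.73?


[H+] = 10^(-pH)
[H+] = 10^(-9.73)
[H+] = 1.862e-10 M

1.862e-10 M


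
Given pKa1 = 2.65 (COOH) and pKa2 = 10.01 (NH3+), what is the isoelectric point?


pI = (pKa1 + pKa2) / 2
pI = (2.65 + 10.01) / 2
pI = 6.33

6.33


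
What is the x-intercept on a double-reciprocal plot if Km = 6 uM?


x-intercept = -1/Km
= -1/6
= -0.1667 1/uM

-0.1667 1/uM


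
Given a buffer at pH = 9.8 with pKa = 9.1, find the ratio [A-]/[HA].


[A-]/[HA] = 10^(pH - pKa)
= 10^(9.8 - 9.1)
= 5.0119

5.0119


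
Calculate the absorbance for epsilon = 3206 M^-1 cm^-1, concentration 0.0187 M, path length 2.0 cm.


A = epsilon * c * l
A = 3206 * 0.0187 * 2.0
A = 119.9044

119.9044


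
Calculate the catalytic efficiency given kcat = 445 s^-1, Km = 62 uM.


Catalytic efficiency = kcat / Km
= 445 / 62
= 7.1774 uM^-1*s^-1

7.1774 uM^-1*s^-1


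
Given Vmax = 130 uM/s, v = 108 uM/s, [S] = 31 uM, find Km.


Km = [S] * (Vmax - v) / v
Km = 31 * (130 - 108) / 108
Km = 6.3148 uM

6.3148 uM


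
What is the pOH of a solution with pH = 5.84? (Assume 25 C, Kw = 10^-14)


pOH = 14 - pH
pOH = 14 - 5.84
pOH = 8.16

8.16


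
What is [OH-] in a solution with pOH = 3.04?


[OH-] = 10^(-pOH)
[OH-] = 10^(-3.04)
[OH-] = 9.120e-04 M

9.120e-04 M


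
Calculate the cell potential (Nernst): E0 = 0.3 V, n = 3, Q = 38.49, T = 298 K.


E = E0 - (RT/nF) * ln(Q)
E = 0.3 - (8.314 * 298 / (3 * 96485)) * ln(38.49)
E = 0.2688 V

0.2688 V


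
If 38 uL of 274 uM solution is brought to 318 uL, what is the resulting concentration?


C2 = C1 * V1 / V2
C2 = 274 * 38 / 318
C2 = 32.7421 uM

32.7421 uM


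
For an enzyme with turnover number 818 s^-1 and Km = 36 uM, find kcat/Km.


Catalytic efficiency = kcat / Km
= 818 / 36
= 22.7222 uM^-1*s^-1

22.7222 uM^-1*s^-1


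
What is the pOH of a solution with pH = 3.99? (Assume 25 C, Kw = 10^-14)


pOH = 14 - pH
pOH = 14 - 3.99
pOH = 10.01

10.01


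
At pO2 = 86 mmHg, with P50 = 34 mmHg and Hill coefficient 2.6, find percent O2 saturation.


Y = pO2^n / (P50^n + pO2^n)
Y = 86^2.6 / (34^2.6 + 86^2.6)
Y = 91.78%

91.78%


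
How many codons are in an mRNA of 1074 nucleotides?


codons = nucleotides / 3
codons = 1074 / 3 = 358

358


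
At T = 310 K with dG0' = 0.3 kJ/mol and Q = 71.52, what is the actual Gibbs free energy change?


dG = dG0' + RT * ln(Q) / 1000
dG = 0.3 + 8.314 * 310 * ln(71.52) / 1000
dG = 11.3052 kJ/mol

11.3052 kJ/mol


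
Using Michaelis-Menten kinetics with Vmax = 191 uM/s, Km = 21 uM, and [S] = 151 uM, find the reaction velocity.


v = Vmax * [S] / (Km + [S])
v = 191 * 151 / (21 + 151)
v = 167.6802 uM/s

167.6802 uM/s


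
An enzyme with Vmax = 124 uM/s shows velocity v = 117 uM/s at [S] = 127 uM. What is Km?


Km = [S] * (Vmax - v) / v
Km = 127 * (124 - 117) / 117
Km = 7.5983 uM

7.5983 uM


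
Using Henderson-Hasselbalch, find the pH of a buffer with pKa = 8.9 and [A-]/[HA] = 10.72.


pH = pKa + log10([A-]/[HA])
pH = 8.9 + log10(10.72)
pH = 9.9302

9.9302


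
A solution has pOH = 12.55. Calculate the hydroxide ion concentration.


[OH-] = 10^(-pOH)
[OH-] = 10^(-12.55)
[OH-] = 2.818e-13 M

2.818e-13 M


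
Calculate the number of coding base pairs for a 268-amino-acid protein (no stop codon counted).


Each amino acid = 1 codon = 3 bp
bp = 268 * 3 = 804 bp

804 bp


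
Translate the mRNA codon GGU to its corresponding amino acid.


Standard genetic code lookup.
Codon GGU -> Gly

Gly


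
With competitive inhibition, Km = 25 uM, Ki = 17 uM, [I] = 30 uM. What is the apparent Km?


Km_app = Km * (1 + [I]/Ki)
Km_app = 25 * (1 + 30/17)
Km_app = 69.1176 uM

69.1176 uM


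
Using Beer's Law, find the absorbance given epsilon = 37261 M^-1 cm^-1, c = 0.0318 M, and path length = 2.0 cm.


A = epsilon * c * l
A = 37261 * 0.0318 * 2.0
A = 2369.7996

2369.7996
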